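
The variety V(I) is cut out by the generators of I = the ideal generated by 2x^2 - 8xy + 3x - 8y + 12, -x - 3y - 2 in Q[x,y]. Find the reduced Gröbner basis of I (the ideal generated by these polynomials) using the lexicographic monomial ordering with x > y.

f_1 = 2x^2 - 8xy + 3x - 8y + 12, LT = x^2.
f_2 = -x - 3y - 2, LT = x.

S(f_1,f_2): lcm = x^2. S = -7xy - 1/2x - 4y + 6.
  leading term xy: subtract (7y)·f_2 from -7xy - 1/2x - 4y + 6 → -1/2x + 21y^2 + 10y + 6
  leading term x: subtract (1/2)·f_2 from -1/2x + 21y^2 + 10y + 6 → 21y^2 + 23/2y + 7
  leading term y^2: no divisor's leading term divides it; move 21y^2 to the remainder.
  leading term y: no divisor's leading term divides it; move 23/2y to the remainder.
  leading term 1: no divisor's leading term divides it; move 7 to the remainder.
  remainder 21y^2 + 23/2y + 7 ≠ 0; add g_3 = 21y^2 + 23/2y + 7 to the basis.

S(f_1,g_3): leading monomials are coprime, so the S-polynomial reduces to 0 (Buchberger's first criterion).
S(f_2,g_3): leading monomials are coprime, so the S-polynomial reduces to 0 (Buchberger's first criterion).
Every S-polynomial of the final basis reduces to 0, so we have a Gröbner basis.
Inter-reduce: drop elements whose leading term is divisible by another's, tail-reduce, and make monic.

G = {x + 3y + 2, y^2 + 23/42y + 1/3}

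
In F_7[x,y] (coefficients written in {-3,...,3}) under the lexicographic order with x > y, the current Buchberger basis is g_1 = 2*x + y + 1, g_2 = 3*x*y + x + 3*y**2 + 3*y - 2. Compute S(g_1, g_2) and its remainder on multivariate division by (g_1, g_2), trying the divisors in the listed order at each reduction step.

lcm(LM(g_1), LM(g_2)) = x*y.
S = (lcm/LT(g_1))·g_1 − (lcm/LT(g_2))·g_2 = 2*x + 3*y**2 + 3*y + 3.
Reduce S modulo (g_1, g_2) in that order:
  leading term x: subtract (1)·g_1 from 2*x + 3*y**2 + 3*y + 3 → 3*y**2 + 2*y + 2
  leading term y**2: no divisor's leading term divides it; move 3*y**2 to the remainder.
  leading term y: no divisor's leading term divides it; move 2*y to the remainder.
  leading term 1: no divisor's leading term divides it; move 2 to the remainder.
The remainder 3*y**2 + 2*y + 2 is nonzero, so it would be added as the next basis element.

S(g_1, g_2) = 2*x + 3*y**2 + 3*y + 3; remainder on division = 3*y**2 + 2*y + 2.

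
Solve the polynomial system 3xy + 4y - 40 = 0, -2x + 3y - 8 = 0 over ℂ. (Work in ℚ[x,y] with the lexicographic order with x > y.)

Compute a lex Gröbner basis by Buchberger's algorithm.
f_1 = 3xy + 4y - 40, LT = xy.
f_2 = -2x + 3y - 8, LT = x.

S(f_1,f_2): lcm = xy. S = 3/2y² - 8/3y - 40/3.
  reduce S modulo (f_1, f_2):
  remainder 3/2y² - 8/3y - 40/3 ≠ 0; add h_3 = 3/2y² - 8/3y - 40/3 to the basis.

The other S-polynomials (S(f_1,h_3), S(f_2,h_3)) all reduce to 0 modulo the current basis, so we have a Gröbner basis.
Inter-reduce: drop elements whose leading term is divisible by another's, tail-reduce, and make monic.
Reduced Gröbner basis: {x - 3/2y + 4, y² - 16/9y - 80/9}.

Elimination: the polynomial y² - 16/9y - 80/9 lies in the elimination ideal for y, so y ∈ {-20/9, 4}. For each such y, the remaining basis elements (now univariate) give the rest of the solution.
  y = -20/9: the earlier basis element becomes x + 22/3 = 0, giving x = -22/3 — point (-22/3, -20/9).
  y = 4: the earlier basis element becomes x - 2 = 0, giving x = 2 — point (2, 4).

{(-22/3, -20/9), (2, 4)}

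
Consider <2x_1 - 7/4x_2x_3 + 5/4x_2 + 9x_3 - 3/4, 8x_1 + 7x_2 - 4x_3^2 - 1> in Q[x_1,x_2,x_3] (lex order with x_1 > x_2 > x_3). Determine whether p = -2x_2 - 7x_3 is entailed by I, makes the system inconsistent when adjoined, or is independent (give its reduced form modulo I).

-2x_2 - 7x_3 is independent of I; its normal form modulo I is -2x_2 - 7x_3.

First compute the reduced Gröbner basis of I by Buchberger's algorithm.
f_1 = 2x_1 - 7/4x_2x_3 + 5/4x_2 + 9x_3 - 3/4, LT = x_1.
f_2 = 8x_1 + 7x_2 - 4x_3^2 - 1, LT = x_1.

S(f_1,f_2): lcm = x_1. S = -7/8x_2x_3 - 1/4x_2 + 1/2x_3^2 + 9/2x_3 - 1/4.
  leading term x_2x_3: no divisor's leading term divides it; move -7/8x_2x_3 to the remainder.
  leading term x_2: no divisor's leading term divides it; move -1/4x_2 to the remainder.
  leading term x_3^2: no divisor's leading term divides it; move 1/2x_3^2 to the remainder.
  leading term x_3: no divisor's leading term divides it; move 9/2x_3 to the remainder.
  leading term 1: no divisor's leading term divides it; move -1/4 to the remainder.
  remainder -7/8x_2x_3 - 1/4x_2 + 1/2x_3^2 + 9/2x_3 - 1/4 ≠ 0; add h_3 = -7/8x_2x_3 - 1/4x_2 + 1/2x_3^2 + 9/2x_3 - 1/4 to the basis.

The other S-polynomials (S(f_1,h_3), S(f_2,h_3)) all reduce to 0 modulo the current basis, so we have a Gröbner basis.
Inter-reduce: drop elements whose leading term is divisible by another's, tail-reduce, and make monic.
Reduced Gröbner basis: {x_1 + 7/8x_2 - 1/2x_3^2 - 1/8, x_2x_3 + 2/7x_2 - 4/7x_3^2 - 36/7x_3 + 2/7}.
Label its elements g_1 = x_1 + 7/8x_2 - 1/2x_3^2 - 1/8, g_2 = x_2x_3 + 2/7x_2 - 4/7x_3^2 - 36/7x_3 + 2/7.

Reduce p = -2x_2 - 7x_3 modulo G:
  leading term x_2: no divisor's leading term divides it; move -2x_2 to the remainder.
  leading term x_3: no divisor's leading term divides it; move -7x_3 to the remainder.
  normal form = -2x_2 - 7x_3.
The normal form is nonzero, so p ∉ I. Since p minus its normal form lies in I, I + (p) = I + (r) where r = -2x_2 - 7x_3; decide whether this ideal is the whole ring.
Run Buchberger on G together with r (pairs among the g_i already reduce to 0 since G is a Gröbner basis):
g_1 = x_1 + 7/8x_2 - 1/2x_3^2 - 1/8, LT = x_1.
g_2 = x_2x_3 + 2/7x_2 - 4/7x_3^2 - 36/7x_3 + 2/7, LT = x_2x_3.
r = -2x_2 - 7x_3, LT = x_2.

S(g_2,r): lcm = x_2x_3. S = 2/7x_2 - 57/14x_3^2 - 36/7x_3 + 2/7.
  leading term x_2: subtract (-1/7)·r from 2/7x_2 - 57/14x_3^2 - 36/7x_3 + 2/7 → -57/14x_3^2 - 43/7x_3 + 2/7
  leading term x_3^2: no divisor's leading term divides it; move -57/14x_3^2 to the remainder.
  leading term x_3: no divisor's leading term divides it; move -43/7x_3 to the remainder.
  leading term 1: no divisor's leading term divides it; move 2/7 to the remainder.
  remainder -57/14x_3^2 - 43/7x_3 + 2/7 ≠ 0; add m_4 = -57/14x_3^2 - 43/7x_3 + 2/7 to the basis.

The other S-polynomials (S(g_1,g_2), S(g_1,r), S(g_1,m_4), S(g_2,m_4), S(r,m_4)) all reduce to 0 modulo the current basis, so we have a Gröbner basis.
Inter-reduce: drop elements whose leading term is divisible by another's, tail-reduce, and make monic.
Reduced Gröbner basis: {x_1 - 2105/912x_3 - 73/456, x_2 + 7/2x_3, x_3^2 + 86/57x_3 - 4/57}.
The reduced Gröbner basis of I + (p) is {x_1 - 2105/912x_3 - 73/456, x_2 + 7/2x_3, x_3^2 + 86/57x_3 - 4/57} ≠ {1}, a proper ideal, so the enlarged system stays consistent: p is independent of I, with normal form -2x_2 - 7x_3.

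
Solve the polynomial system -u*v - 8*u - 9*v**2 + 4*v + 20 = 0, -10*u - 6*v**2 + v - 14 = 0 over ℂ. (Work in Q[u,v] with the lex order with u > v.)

{(-4, -2), (-211/20 + 9*sqrt(719)*I/20, 55/12 - sqrt(719)*I/12), (-211/20 - 9*sqrt(719)*I/20, 55/12 + sqrt(719)*I/12)}

Compute a lex Gröbner basis by Buchberger's algorithm.
f_1 = -u*v - 8*u - 9*v**2 + 4*v + 20, LT = u*v.
f_2 = -10*u - 6*v**2 + v - 14, LT = u.

S(f_1,f_2): lcm = u*v. S = 8*u - 3/5*v**3 + 91/10*v**2 - 27/5*v - 20.
  leading term u: subtract (-4/5)·f_2 from 8*u - 3/5*v**3 + 91/10*v**2 - 27/5*v - 20 → -3/5*v**3 + 43/10*v**2 - 23/5*v - 156/5
  leading term v**3: no divisor's leading term divides it; move -3/5*v**3 to the remainder.
  leading term v**2: no divisor's leading term divides it; move 43/10*v**2 to the remainder.
  leading term v: no divisor's leading term divides it; move -23/5*v to the remainder.
  leading term 1: no divisor's leading term divides it; move -156/5 to the remainder.
  remainder -3/5*v**3 + 43/10*v**2 - 23/5*v - 156/5 ≠ 0; add h_3 = -3/5*v**3 + 43/10*v**2 - 23/5*v - 156/5 to the basis.

The other S-polynomials (S(f_1,h_3), S(f_2,h_3)) all reduce to 0 modulo the current basis, so we have a Gröbner basis.
Inter-reduce: drop elements whose leading term is divisible by another's, tail-reduce, and make monic.
Reduced Gröbner basis: {u + 3/5*v**2 - 1/10*v + 7/5, v**3 - 43/6*v**2 + 23/3*v + 52}.

Elimination: the polynomial v**3 - 43/6*v**2 + 23/3*v + 52 lies in the elimination ideal for v, so v ∈ {-2, 55/12 - sqrt(719)*I/12, 55/12 + sqrt(719)*I/12}. For each such v, the remaining basis elements (now univariate) give the rest of the solution.
  v = -2: the earlier basis element becomes u + 4 = 0, giving u = -4 — point (-4, -2).
  v = 55/12 - sqrt(719)*I/12: the earlier basis element becomes u + 211/20 - 9*sqrt(719)*I/20 = 0, giving u = -211/20 + 9*sqrt(719)*I/20 — point (-211/20 + 9*sqrt(719)*I/20, 55/12 - sqrt(719)*I/12).
  v = 55/12 + sqrt(719)*I/12: the earlier basis element becomes u + 211/20 + 9*sqrt(719)*I/20 = 0, giving u = -211/20 - 9*sqrt(719)*I/20 — point (-211/20 - 9*sqrt(719)*I/20, 55/12 + sqrt(719)*I/12).
Each listed point satisfies every original equation (direct substitution).
Zero-dimensionality of the ideal guarantees finitely many solutions over ℂ.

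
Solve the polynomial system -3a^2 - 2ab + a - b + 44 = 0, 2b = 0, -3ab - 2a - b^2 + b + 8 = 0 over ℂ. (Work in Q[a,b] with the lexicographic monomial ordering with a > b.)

{(4, 0)}

Compute a lex Gröbner basis by Buchberger's algorithm.
f_1 = -3a^2 - 2ab + a - b + 44, LT = a^2.
f_2 = 2b, LT = b.
f_3 = -3ab - 2a - b^2 + b + 8, LT = ab.

S(f_1,f_3): lcm = a^2b. S = -2/3a^2 + 1/3ab^2 + 8/3a + 1/3b^2 - 44/3b.
  leading term a^2: subtract (2/9)·f_1 from -2/3a^2 + 1/3ab^2 + 8/3a + 1/3b^2 - 44/3b → 1/3ab^2 + 4/9ab + 22/9a + 1/3b^2 - 130/9b - 88/9
  leading term ab^2: subtract (1/6ab)·f_2 from 1/3ab^2 + 4/9ab + 22/9a + 1/3b^2 - 130/9b - 88/9 → 4/9ab + 22/9a + 1/3b^2 - 130/9b - 88/9
  leading term ab: subtract (2/9a)·f_2 from 4/9ab + 22/9a + 1/3b^2 - 130/9b - 88/9 → 22/9a + 1/3b^2 - 130/9b - 88/9
  leading term a: no divisor's leading term divides it; move 22/9a to the remainder.
  leading term b^2: subtract (1/6b)·f_2 from 1/3b^2 - 130/9b - 88/9 → -130/9b - 88/9
  leading term b: subtract (-65/9)·f_2 from -130/9b - 88/9 → -88/9
  leading term 1: no divisor's leading term divides it; move -88/9 to the remainder.
  remainder 22/9a - 88/9 ≠ 0; add h_4 = 22/9a - 88/9 to the basis.

The other S-polynomials (S(f_1,f_2), S(f_2,f_3), S(f_1,h_4), S(f_2,h_4), S(f_3,h_4)) all reduce to 0 modulo the current basis, so we have a Gröbner basis.
Inter-reduce: drop elements whose leading term is divisible by another's, tail-reduce, and make monic.
Reduced Gröbner basis: {a - 4, b}.

Elimination: the polynomial b lies in the elimination ideal for b, so b ∈ {0}. For each such b, the remaining basis elements (now univariate) give the rest of the solution.
  b = 0: the earlier basis element becomes a - 4 = 0, giving a = 4 — point (4, 0).
Each listed point satisfies every original equation (direct substitution).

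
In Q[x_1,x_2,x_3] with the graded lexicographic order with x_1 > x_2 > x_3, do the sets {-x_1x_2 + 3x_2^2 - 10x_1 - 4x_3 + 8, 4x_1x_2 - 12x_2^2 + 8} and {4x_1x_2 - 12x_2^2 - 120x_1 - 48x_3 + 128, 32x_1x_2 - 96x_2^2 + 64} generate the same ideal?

Yes, the ideals are equal.

Two ideals are equal iff their reduced Gröbner bases coincide (the reduced basis is unique for a fixed ordering).
Buchberger on the first generating set:
f_1 = -x_1x_2 + 3x_2^2 - 10x_1 - 4x_3 + 8, LT = x_1x_2.
f_2 = 4x_1x_2 - 12x_2^2 + 8, LT = x_1x_2.

S(f_1,f_2): lcm = x_1x_2. S = 10x_1 + 4x_3 - 10.
  leading term x_1: no divisor's leading term divides it; move 10x_1 to the remainder.
  leading term x_3: no divisor's leading term divides it; move 4x_3 to the remainder.
  leading term 1: no divisor's leading term divides it; move -10 to the remainder.
  remainder 10x_1 + 4x_3 - 10 ≠ 0; add g_3 = 10x_1 + 4x_3 - 10 to the basis.

S(f_1,g_3): lcm = x_1x_2. S = -3x_2^2 - 2/5x_2x_3 + 10x_1 + x_2 + 4x_3 - 8.
  leading term x_2^2: no divisor's leading term divides it; move -3x_2^2 to the remainder.
  leading term x_2x_3: no divisor's leading term divides it; move -2/5x_2x_3 to the remainder.
  leading term x_1: subtract (1)·g_3 from 10x_1 + x_2 + 4x_3 - 8 → x_2 + 2
  leading term x_2: no divisor's leading term divides it; move x_2 to the remainder.
  leading term 1: no divisor's leading term divides it; move 2 to the remainder.
  remainder -3x_2^2 - 2/5x_2x_3 + x_2 + 2 ≠ 0; add g_4 = -3x_2^2 - 2/5x_2x_3 + x_2 + 2 to the basis.

The other S-polynomials (S(f_2,g_3), S(f_1,g_4), S(f_2,g_4), S(g_3,g_4)) all reduce to 0 modulo the current basis, so we have a Gröbner basis.
Inter-reduce: drop elements whose leading term is divisible by another's, tail-reduce, and make monic.
Reduced Gröbner basis: {x_2^2 + 2/15x_2x_3 - 1/3x_2 - 2/3, x_1 + 2/5x_3 - 1}.

Buchberger on the second generating set:
h_1 = 4x_1x_2 - 12x_2^2 - 120x_1 - 48x_3 + 128, LT = x_1x_2.
h_2 = 32x_1x_2 - 96x_2^2 + 64, LT = x_1x_2.

S(h_1,h_2): lcm = x_1x_2. S = -30x_1 - 12x_3 + 30.
  leading term x_1: no divisor's leading term divides it; move -30x_1 to the remainder.
  leading term x_3: no divisor's leading term divides it; move -12x_3 to the remainder.
  leading term 1: no divisor's leading term divides it; move 30 to the remainder.
  remainder -30x_1 - 12x_3 + 30 ≠ 0; add k_3 = -30x_1 - 12x_3 + 30 to the basis.

S(h_1,k_3): lcm = x_1x_2. S = -3x_2^2 - 2/5x_2x_3 - 30x_1 + x_2 - 12x_3 + 32.
  leading term x_2^2: no divisor's leading term divides it; move -3x_2^2 to the remainder.
  leading term x_2x_3: no divisor's leading term divides it; move -2/5x_2x_3 to the remainder.
  leading term x_1: subtract (1)·k_3 from -30x_1 + x_2 - 12x_3 + 32 → x_2 + 2
  leading term x_2: no divisor's leading term divides it; move x_2 to the remainder.
  leading term 1: no divisor's leading term divides it; move 2 to the remainder.
  remainder -3x_2^2 - 2/5x_2x_3 + x_2 + 2 ≠ 0; add k_4 = -3x_2^2 - 2/5x_2x_3 + x_2 + 2 to the basis.

The other S-polynomials (S(h_2,k_3), S(h_1,k_4), S(h_2,k_4), S(k_3,k_4)) all reduce to 0 modulo the current basis, so we have a Gröbner basis.
Inter-reduce: drop elements whose leading term is divisible by another's, tail-reduce, and make monic.
Reduced Gröbner basis: {x_2^2 + 2/15x_2x_3 - 1/3x_2 - 2/3, x_1 + 2/5x_3 - 1}.

The two bases agree; hence the ideals are identical.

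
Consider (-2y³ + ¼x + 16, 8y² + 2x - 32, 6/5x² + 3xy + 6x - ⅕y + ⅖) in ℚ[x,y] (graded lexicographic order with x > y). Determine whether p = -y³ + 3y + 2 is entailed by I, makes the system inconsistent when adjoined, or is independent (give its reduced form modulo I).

-y³ + 3y + 2 lies in I (it reduces to 0).

First compute the reduced Gröbner basis of I by Buchberger's algorithm.
f_1 = -2y³ + ¼x + 16, LT = y³.
f_2 = 8y² + 2x - 32, LT = y².
f_3 = 6/5x² + 3xy + 6x - ⅕y + ⅖, LT = x².

S(f_1,f_2): lcm = y³. S = -¼xy - ⅛x + 4y - 8.
  reduce S modulo (f_1, f_2, f_3):
  remainder -¼xy - ⅛x + 4y - 8 ≠ 0; add h_4 = -¼xy - ⅛x + 4y - 8 to the basis.

S(f_2,h_4): lcm = xy². S = ¼x² - ½xy + 16y² - 4x - 32y.
  reduce S modulo (f_1, f_2, f_3, h_4):
  remainder -139/16x - 1199/24y + 1199/12 ≠ 0; add h_5 = -139/16x - 1199/24y + 1199/12 to the basis.

S(f_3,h_4): lcm = x²y. S = 5/2xy² - ½x² + 21xy - ⅙y² - 32x + ⅓y.
  reduce S modulo (f_1, f_2, f_3, h_4, h_5):
  remainder 679969/1251y - 1359938/1251 ≠ 0; add h_6 = 679969/1251y - 1359938/1251 to the basis.

The other S-polynomials (S(f_1,f_3), S(f_2,f_3), S(f_1,h_4), S(f_1,h_5), S(f_2,h_5), S(f_3,h_5), S(h_4,h_5), S(f_1,h_6), S(f_2,h_6), S(f_3,h_6), S(h_4,h_6), S(h_5,h_6)) all reduce to 0 modulo the current basis, so we have a Gröbner basis.
Inter-reduce: drop elements whose leading term is divisible by another's, tail-reduce, and make monic.
Reduced Gröbner basis: {x, y - 2}.
Label its elements g_1 = x, g_2 = y - 2.

Reduce p = -y³ + 3y + 2 modulo G:
  leading term y³: subtract (-y²)·g_2 from -y³ + 3y + 2 → -2y² + 3y + 2
  leading term y²: subtract (-2y)·g_2 from -2y² + 3y + 2 → -y + 2
  leading term y: subtract (-1)·g_2 from -y + 2 → 0
  normal form = 0.
Since the normal form is 0, p ∈ I.

The remainder on division by a Gröbner basis is unique — it is the normal form.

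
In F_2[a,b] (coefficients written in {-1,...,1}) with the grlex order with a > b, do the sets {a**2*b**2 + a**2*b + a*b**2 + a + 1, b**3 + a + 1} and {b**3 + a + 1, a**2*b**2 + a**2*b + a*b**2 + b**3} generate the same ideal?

Yes, the ideals are equal.

Since reduced Gröbner bases are canonical representatives of ideals under a given ordering, it suffices to compute and compare them.
Buchberger on the first generating set:
f_1 = a**2*b**2 + a**2*b + a*b**2 + a + 1, LT = a**2*b**2.
f_2 = b**3 + a + 1, LT = b**3.

S(f_1,f_2): lcm = a**2*b**3. S = a**2*b**2 + a*b**3 + a**3 + a**2 + a*b + b.
  leading term a**2*b**2: subtract (1)·f_1 from a**2*b**2 + a*b**3 + a**3 + a**2 + a*b + b → a*b**3 + a**3 + a**2*b + a*b**2 + a**2 + a*b + a + b + 1
  leading term a*b**3: subtract (a)·f_2 from a*b**3 + a**3 + a**2*b + a*b**2 + a**2 + a*b + a + b + 1 → a**3 + a**2*b + a*b**2 + a*b + b + 1
  leading term a**3: no divisor's leading term divides it; move a**3 to the remainder.
  leading term a**2*b: no divisor's leading term divides it; move a**2*b to the remainder.
  leading term a*b**2: no divisor's leading term divides it; move a*b**2 to the remainder.
  leading term a*b: no divisor's leading term divides it; move a*b to the remainder.
  leading term b: no divisor's leading term divides it; move b to the remainder.
  leading term 1: no divisor's leading term divides it; move 1 to the remainder.
  remainder a**3 + a**2*b + a*b**2 + a*b + b + 1 ≠ 0; add g_3 = a**3 + a**2*b + a*b**2 + a*b + b + 1 to the basis.

The other S-polynomials (S(f_1,g_3), S(f_2,g_3)) all reduce to 0 modulo the current basis, so we have a Gröbner basis.
Inter-reduce: drop elements whose leading term is divisible by another's, tail-reduce, and make monic.
Reduced Gröbner basis: {a**2*b**2 + a**2*b + a*b**2 + a + 1, a**3 + a**2*b + a*b**2 + a*b + b + 1, b**3 + a + 1}.

Buchberger on the second generating set:
h_1 = b**3 + a + 1, LT = b**3.
h_2 = a**2*b**2 + a**2*b + a*b**2 + b**3, LT = a**2*b**2.

S(h_1,h_2): lcm = a**2*b**3. S = a**2*b**2 + a*b**3 + b**4 + a**3 + a**2.
  leading term a**2*b**2: subtract (1)·h_2 from a**2*b**2 + a*b**3 + b**4 + a**3 + a**2 → a*b**3 + b**4 + a**3 + a**2*b + a*b**2 + b**3 + a**2
  leading term a*b**3: subtract (a)·h_1 from a*b**3 + b**4 + a**3 + a**2*b + a*b**2 + b**3 + a**2 → b**4 + a**3 + a**2*b + a*b**2 + b**3 + a
  leading term b**4: subtract (b)·h_1 from b**4 + a**3 + a**2*b + a*b**2 + b**3 + a → a**3 + a**2*b + a*b**2 + b**3 + a*b + a + b
  leading term a**3: no divisor's leading term divides it; move a**3 to the remainder.
  leading term a**2*b: no divisor's leading term divides it; move a**2*b to the remainder.
  leading term a*b**2: no divisor's leading term divides it; move a*b**2 to the remainder.
  leading term b**3: subtract (1)·h_1 from b**3 + a*b + a + b → a*b + b + 1
  leading term a*b: no divisor's leading term divides it; move a*b to the remainder.
  leading term b: no divisor's leading term divides it; move b to the remainder.
  leading term 1: no divisor's leading term divides it; move 1 to the remainder.
  remainder a**3 + a**2*b + a*b**2 + a*b + b + 1 ≠ 0; add k_3 = a**3 + a**2*b + a*b**2 + a*b + b + 1 to the basis.

The other S-polynomials (S(h_1,k_3), S(h_2,k_3)) all reduce to 0 modulo the current basis, so we have a Gröbner basis.
Inter-reduce: drop elements whose leading term is divisible by another's, tail-reduce, and make monic.
Reduced Gröbner basis: {a**2*b**2 + a**2*b + a*b**2 + a + 1, a**3 + a**2*b + a*b**2 + a*b + b + 1, b**3 + a + 1}.

The two bases agree; hence the ideals are identical.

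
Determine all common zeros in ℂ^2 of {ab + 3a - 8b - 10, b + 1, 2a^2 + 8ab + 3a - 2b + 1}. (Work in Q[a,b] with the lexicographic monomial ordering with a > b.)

{(1, -1)}

Compute a lex Gröbner basis by Buchberger's algorithm.
f_1 = ab + 3a - 8b - 10, LT = ab.
f_2 = b + 1, LT = b.
f_3 = 2a^2 + 8ab + 3a - 2b + 1, LT = a^2.

S(f_1,f_2): lcm = ab. S = 2a - 8b - 10.
  leading term a: no divisor's leading term divides it; move 2a to the remainder.
  leading term b: subtract (-8)·f_2 from -8b - 10 → -2
  leading term 1: no divisor's leading term divides it; move -2 to the remainder.
  remainder 2a - 2 ≠ 0; add h_4 = 2a - 2 to the basis.

S(f_1,f_3): lcm = a^2b. S = 3a^2 - 4ab^2 - 19/2ab - 10a + b^2 - 1/2b.
  leading term a^2: subtract (3/2)·f_3 from 3a^2 - 4ab^2 - 19/2ab - 10a + b^2 - 1/2b → -4ab^2 - 43/2ab - 29/2a + b^2 + 5/2b - 3/2
  leading term ab^2: subtract (-4b)·f_1 from -4ab^2 - 43/2ab - 29/2a + b^2 + 5/2b - 3/2 → -19/2ab - 29/2a - 31b^2 - 75/2b - 3/2
  leading term ab: subtract (-19/2)·f_1 from -19/2ab - 29/2a - 31b^2 - 75/2b - 3/2 → 14a - 31b^2 - 227/2b - 193/2
  leading term a: subtract (7)·h_4 from 14a - 31b^2 - 227/2b - 193/2 → -31b^2 - 227/2b - 165/2
  leading term b^2: subtract (-31b)·f_2 from -31b^2 - 227/2b - 165/2 → -165/2b - 165/2
  leading term b: subtract (-165/2)·f_2 from -165/2b - 165/2 → 0
  remainder 0.

S(f_2,f_3): leading monomials are coprime, so the S-polynomial reduces to 0 (Buchberger's first criterion).
S(f_1,h_4): lcm = ab. S = 3a - 7b - 10.
  leading term a: subtract (3/2)·h_4 from 3a - 7b - 10 → -7b - 7
  leading term b: subtract (-7)·f_2 from -7b - 7 → 0
  remainder 0.

S(f_2,h_4): leading monomials are coprime, so the S-polynomial reduces to 0 (Buchberger's first criterion).
S(f_3,h_4): lcm = a^2. S = 4ab + 5/2a - b + 1/2.
  leading term ab: subtract (4)·f_1 from 4ab + 5/2a - b + 1/2 → -19/2a + 31b + 81/2
  leading term a: subtract (-19/4)·h_4 from -19/2a + 31b + 81/2 → 31b + 31
  leading term b: subtract (31)·f_2 from 31b + 31 → 0
  remainder 0.

Every S-polynomial of the final basis reduces to 0, so we have a Gröbner basis.
Inter-reduce: drop elements whose leading term is divisible by another's, tail-reduce, and make monic.
Reduced Gröbner basis: {a - 1, b + 1}.

A lex Gröbner basis eliminates variables successively. Here b + 1 depends only on b, with roots {-1}; lifting each root through the earlier basis elements recovers the full solutions.
  b = -1: the earlier basis element becomes a - 1 = 0, giving a = 1 — point (1, -1).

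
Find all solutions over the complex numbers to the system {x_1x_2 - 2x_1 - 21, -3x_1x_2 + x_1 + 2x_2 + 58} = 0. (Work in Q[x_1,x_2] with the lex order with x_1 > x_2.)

{(-3, -5), (14/5, 19/2)}

Compute a lex Gröbner basis by Buchberger's algorithm.
f_1 = x_1x_2 - 2x_1 - 21, LT = x_1x_2.
f_2 = -3x_1x_2 + x_1 + 2x_2 + 58, LT = x_1x_2.

S(f_1,f_2): lcm = x_1x_2. S = -\tfrac{5}{3}x_1 + \tfrac{2}{3}x_2 - \tfrac{5}{3}.
  leading term x_1: no divisor's leading term divides it; move -\tfrac{5}{3}x_1 to the remainder.
  leading term x_2: no divisor's leading term divides it; move \tfrac{2}{3}x_2 to the remainder.
  leading term 1: no divisor's leading term divides it; move -\tfrac{5}{3} to the remainder.
  remainder -\tfrac{5}{3}x_1 + \tfrac{2}{3}x_2 - \tfrac{5}{3} ≠ 0; add h_3 = -\tfrac{5}{3}x_1 + \tfrac{2}{3}x_2 - \tfrac{5}{3} to the basis.

S(f_1,h_3): lcm = x_1x_2. S = -2x_1 + \tfrac{2}{5}x_2^{2} - x_2 - 21.
  leading term x_1: subtract (\tfrac{6}{5})·h_3 from -2x_1 + \tfrac{2}{5}x_2^{2} - x_2 - 21 → \tfrac{2}{5}x_2^{2} - \tfrac{9}{5}x_2 - 19
  leading term x_2^{2}: no divisor's leading term divides it; move \tfrac{2}{5}x_2^{2} to the remainder.
  leading term x_2: no divisor's leading term divides it; move -\tfrac{9}{5}x_2 to the remainder.
  leading term 1: no divisor's leading term divides it; move -19 to the remainder.
  remainder \tfrac{2}{5}x_2^{2} - \tfrac{9}{5}x_2 - 19 ≠ 0; add h_4 = \tfrac{2}{5}x_2^{2} - \tfrac{9}{5}x_2 - 19 to the basis.

The other S-polynomials (S(f_2,h_3), S(f_1,h_4), S(f_2,h_4), S(h_3,h_4)) all reduce to 0 modulo the current basis, so we have a Gröbner basis.
Inter-reduce: drop elements whose leading term is divisible by another's, tail-reduce, and make monic.
Reduced Gröbner basis: {x_1 - \tfrac{2}{5}x_2 + 1, x_2^{2} - \tfrac{9}{2}x_2 - \tfrac{95}{2}}.

Since the basis is lex-ordered, x_2^{2} - \tfrac{9}{2}x_2 - \tfrac{95}{2} is univariate in x_2. Its roots are {-5, 19/2}. Back-substituting each root into the other basis elements fixes the other coordinates.
  x_2 = -5: the earlier basis element becomes x_1 + 3 = 0, giving x_1 = -3 — point (-3, -5).
  x_2 = 19/2: the earlier basis element becomes x_1 - \tfrac{14}{5} = 0, giving x_1 = 14/5 — point (14/5, 19/2).
Zero-dimensionality of the ideal guarantees finitely many solutions over ℂ.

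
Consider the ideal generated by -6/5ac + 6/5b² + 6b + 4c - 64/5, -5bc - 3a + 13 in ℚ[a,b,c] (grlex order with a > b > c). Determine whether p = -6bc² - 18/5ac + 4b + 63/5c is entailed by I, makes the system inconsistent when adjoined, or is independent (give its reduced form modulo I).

First compute the reduced Gröbner basis of I by Buchberger's algorithm.
f_1 = -6/5ac + 6/5b² + 6b + 4c - 64/5, LT = ac.
f_2 = -5bc - 3a + 13, LT = bc.

S(f_1,f_2): lcm = abc. S = -b³ - ⅗a² - 5b² - 10/3bc + 13/5a + 32/3b.
  leading term b³: no divisor's leading term divides it; move -b³ to the remainder.
  leading term a²: no divisor's leading term divides it; move -⅗a² to the remainder.
  leading term b²: no divisor's leading term divides it; move -5b² to the remainder.
  leading term bc: subtract (⅔)·f_2 from -10/3bc + 13/5a + 32/3b → 23/5a + 32/3b - 26/3
  leading term a: no divisor's leading term divides it; move 23/5a to the remainder.
  leading term b: no divisor's leading term divides it; move 32/3b to the remainder.
  leading term 1: no divisor's leading term divides it; move -26/3 to the remainder.
  remainder -b³ - ⅗a² - 5b² + 23/5a + 32/3b - 26/3 ≠ 0; add h_3 = -b³ - ⅗a² - 5b² + 23/5a + 32/3b - 26/3 to the basis.

The other S-polynomials (S(f_1,h_3), S(f_2,h_3)) all reduce to 0 modulo the current basis, so we have a Gröbner basis.
Inter-reduce: drop elements whose leading term is divisible by another's, tail-reduce, and make monic.
Reduced Gröbner basis: {b³ + ⅗a² + 5b² - 23/5a - 32/3b + 26/3, ac - b² - 5b - 10/3c + 32/3, bc + ⅗a - 13/5}.
Label its elements g_1 = b³ + ⅗a² + 5b² - 23/5a - 32/3b + 26/3, g_2 = ac - b² - 5b - 10/3c + 32/3, g_3 = bc + ⅗a - 13/5.

Reduce p = -6bc² - 18/5ac + 4b + 63/5c modulo G:
  leading term bc²: subtract (-6c)·g_3 from -6bc² - 18/5ac + 4b + 63/5c → 4b - 3c
  leading term b: no divisor's leading term divides it; move 4b to the remainder.
  leading term c: no divisor's leading term divides it; move -3c to the remainder.
  normal form = 4b - 3c.
The normal form is nonzero, so p ∉ I. Since p minus its normal form lies in I, I + (p) = I + (r) where r = 4b - 3c; decide whether this ideal is the whole ring.
Run Buchberger on G together with r (pairs among the g_i already reduce to 0 since G is a Gröbner basis):
g_1 = b³ + ⅗a² + 5b² - 23/5a - 32/3b + 26/3, LT = b³.
g_2 = ac - b² - 5b - 10/3c + 32/3, LT = ac.
g_3 = bc + ⅗a - 13/5, LT = bc.
r = 4b - 3c, LT = b.

S(g_1,r): lcm = b³. S = ¾b²c + ⅗a² + 5b² - 23/5a - 32/3b + 26/3.
  leading term b²c: subtract (¾b)·g_3 from ¾b²c + ⅗a² + 5b² - 23/5a - 32/3b + 26/3 → ⅗a² - 9/20ab + 5b² - 23/5a - 523/60b + 26/3
  leading term a²: no divisor's leading term divides it; move ⅗a² to the remainder.
  leading term ab: subtract (-9/80a)·r from -9/20ab + 5b² - 23/5a - 523/60b + 26/3 → -27/80ac + 5b² - 23/5a - 523/60b + 26/3
  leading term ac: subtract (-27/80)·g_2 from -27/80ac + 5b² - 23/5a - 523/60b + 26/3 → 373/80b² - 23/5a - 2497/240b - 9/8c + 184/15
  leading term b²: subtract (373/320b)·r from 373/80b² - 23/5a - 2497/240b - 9/8c + 184/15 → 1119/320bc - 23/5a - 2497/240b - 9/8c + 184/15
  leading term bc: subtract (1119/320)·g_3 from 1119/320bc - 23/5a - 2497/240b - 9/8c + 184/15 → -10717/1600a - 2497/240b - 9/8c + 102521/4800
  leading term a: no divisor's leading term divides it; move -10717/1600a to the remainder.
  leading term b: subtract (-2497/960)·r from -2497/240b - 9/8c + 102521/4800 → -2857/320c + 102521/4800
  leading term c: no divisor's leading term divides it; move -2857/320c to the remainder.
  leading term 1: no divisor's leading term divides it; move 102521/4800 to the remainder.
  remainder ⅗a² - 10717/1600a - 2857/320c + 102521/4800 ≠ 0; add m_5 = ⅗a² - 10717/1600a - 2857/320c + 102521/4800 to the basis.

S(g_3,r): lcm = bc. S = ¾c² + ⅗a - 13/5.
  leading term c²: no divisor's leading term divides it; move ¾c² to the remainder.
  leading term a: no divisor's leading term divides it; move ⅗a to the remainder.
  leading term 1: no divisor's leading term divides it; move -13/5 to the remainder.
  remainder ¾c² + ⅗a - 13/5 ≠ 0; add m_6 = ¾c² + ⅗a - 13/5 to the basis.

The other S-polynomials (S(g_1,g_2), S(g_1,g_3), S(g_2,g_3), S(g_2,r), S(g_1,m_5), S(g_2,m_5), S(g_3,m_5), S(r,m_5), S(g_1,m_6), S(g_2,m_6), S(g_3,m_6), S(r,m_6), S(m_5,m_6)) all reduce to 0 modulo the current basis, so we have a Gröbner basis.
Inter-reduce: drop elements whose leading term is divisible by another's, tail-reduce, and make monic.
Reduced Gröbner basis: {a² - 10717/960a - 2857/192c + 102521/2880, ac + 9/20a - 85/12c + 523/60, c² + ⅘a - 52/15, b - ¾c}.
The reduced Gröbner basis of I + (p) is {a² - 10717/960a - 2857/192c + 102521/2880, ac + 9/20a - 85/12c + 523/60, c² + ⅘a - 52/15, b - ¾c} ≠ {1}, a proper ideal, so the enlarged system stays consistent: p is independent of I, with normal form 4b - 3c.

-6bc² - 18/5ac + 4b + 63/5c is independent of I; its normal form modulo I is 4b - 3c.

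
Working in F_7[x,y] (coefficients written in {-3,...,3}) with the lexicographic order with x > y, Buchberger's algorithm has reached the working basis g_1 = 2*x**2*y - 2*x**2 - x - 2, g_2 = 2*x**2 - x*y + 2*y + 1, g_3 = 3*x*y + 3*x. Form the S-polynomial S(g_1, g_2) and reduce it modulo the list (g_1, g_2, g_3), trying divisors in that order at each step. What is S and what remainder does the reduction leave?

S(g_1, g_2) = -x**2 - 3*x*y**2 + 3*x - y**2 + 3*y - 1; remainder on division = -3*x - y**2 - 3*y + 3.

lcm(LM(g_1), LM(g_2)) = x**2*y.
S = (lcm/LT(g_1))·g_1 − (lcm/LT(g_2))·g_2 = -x**2 - 3*x*y**2 + 3*x - y**2 + 3*y - 1.
Reduce S modulo (g_1, g_2, g_3) in that order:
  leading term x**2: subtract (3)·g_2 from -x**2 - 3*x*y**2 + 3*x - y**2 + 3*y - 1 → -3*x*y**2 + 3*x*y + 3*x - y**2 - 3*y + 3
  leading term x*y**2: subtract (-y)·g_3 from -3*x*y**2 + 3*x*y + 3*x - y**2 - 3*y + 3 → -x*y + 3*x - y**2 - 3*y + 3
  leading term x*y: subtract (2)·g_3 from -x*y + 3*x - y**2 - 3*y + 3 → -3*x - y**2 - 3*y + 3
  leading term x: no divisor's leading term divides it; move -3*x to the remainder.
  leading term y**2: no divisor's leading term divides it; move -y**2 to the remainder.
  leading term y: no divisor's leading term divides it; move -3*y to the remainder.
  leading term 1: no divisor's leading term divides it; move 3 to the remainder.
The remainder -3*x - y**2 - 3*y + 3 is nonzero, so it would be added as the next basis element.
An S-polynomial is built so that the two leading terms cancel; whether anything survives reduction is exactly the Gröbner-basis criterion.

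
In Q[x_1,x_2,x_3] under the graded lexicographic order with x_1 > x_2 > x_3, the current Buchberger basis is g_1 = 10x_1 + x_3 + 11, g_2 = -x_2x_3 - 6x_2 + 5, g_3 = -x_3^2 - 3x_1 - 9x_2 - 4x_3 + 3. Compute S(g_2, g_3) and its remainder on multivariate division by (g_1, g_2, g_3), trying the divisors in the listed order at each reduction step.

S(g_2, g_3) = -3x_1x_2 - 9x_2^2 + 2x_2x_3 + 3x_2 - 5x_3; remainder on division = -9x_2^2 - 15/2x_2 - 5x_3 + 23/2.

lcm(LM(g_2), LM(g_3)) = x_2x_3^2.
S = (lcm/LT(g_2))·g_2 − (lcm/LT(g_3))·g_3 = -3x_1x_2 - 9x_2^2 + 2x_2x_3 + 3x_2 - 5x_3.
Reduce S modulo (g_1, g_2, g_3) in that order:
  leading term x_1x_2: subtract (-3/10x_2)·g_1 from -3x_1x_2 - 9x_2^2 + 2x_2x_3 + 3x_2 - 5x_3 → -9x_2^2 + 23/10x_2x_3 + 63/10x_2 - 5x_3
  leading term x_2^2: no divisor's leading term divides it; move -9x_2^2 to the remainder.
  leading term x_2x_3: subtract (-23/10)·g_2 from 23/10x_2x_3 + 63/10x_2 - 5x_3 → -15/2x_2 - 5x_3 + 23/2
  leading term x_2: no divisor's leading term divides it; move -15/2x_2 to the remainder.
  leading term x_3: no divisor's leading term divides it; move -5x_3 to the remainder.
  leading term 1: no divisor's leading term divides it; move 23/2 to the remainder.
The remainder -9x_2^2 - 15/2x_2 - 5x_3 + 23/2 is nonzero, so it would be added as the next basis element.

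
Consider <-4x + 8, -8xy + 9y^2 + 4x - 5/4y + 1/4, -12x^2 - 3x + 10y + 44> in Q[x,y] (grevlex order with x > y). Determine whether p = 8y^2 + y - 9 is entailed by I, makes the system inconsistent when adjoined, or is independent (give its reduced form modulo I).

8y^2 + y - 9 lies in I (it reduces to 0).

First compute the reduced Gröbner basis of I by Buchberger's algorithm.
f_1 = -4x + 8, LT = x.
f_2 = -8xy + 9y^2 + 4x - 5/4y + 1/4, LT = xy.
f_3 = -12x^2 - 3x + 10y + 44, LT = x^2.

S(f_1,f_2): lcm = xy. S = 9/8y^2 + 1/2x - 69/32y + 1/32.
  leading term y^2: no divisor's leading term divides it; move 9/8y^2 to the remainder.
  leading term x: subtract (-1/8)·f_1 from 1/2x - 69/32y + 1/32 → -69/32y + 33/32
  leading term y: no divisor's leading term divides it; move -69/32y to the remainder.
  leading term 1: no divisor's leading term divides it; move 33/32 to the remainder.
  remainder 9/8y^2 - 69/32y + 33/32 ≠ 0; add h_4 = 9/8y^2 - 69/32y + 33/32 to the basis.

S(f_1,f_3): lcm = x^2. S = -9/4x + 5/6y + 11/3.
  leading term x: subtract (9/16)·f_1 from -9/4x + 5/6y + 11/3 → 5/6y - 5/6
  leading term y: no divisor's leading term divides it; move 5/6y to the remainder.
  leading term 1: no divisor's leading term divides it; move -5/6 to the remainder.
  remainder 5/6y - 5/6 ≠ 0; add h_5 = 5/6y - 5/6 to the basis.

The other S-polynomials (S(f_2,f_3), S(f_1,h_4), S(f_2,h_4), S(f_3,h_4), S(f_1,h_5), S(f_2,h_5), S(f_3,h_5), S(h_4,h_5)) all reduce to 0 modulo the current basis, so we have a Gröbner basis.
Inter-reduce: drop elements whose leading term is divisible by another's, tail-reduce, and make monic.
Reduced Gröbner basis: {x - 2, y - 1}.
Label its elements g_1 = x - 2, g_2 = y - 1.

Reduce p = 8y^2 + y - 9 modulo G:
  leading term y^2: subtract (8y)·g_2 from 8y^2 + y - 9 → 9y - 9
  leading term y: subtract (9)·g_2 from 9y - 9 → 0
  normal form = 0.
Since the normal form is 0, p ∈ I.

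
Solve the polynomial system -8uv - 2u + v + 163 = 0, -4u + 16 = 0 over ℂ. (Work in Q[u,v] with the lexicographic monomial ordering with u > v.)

{(4, 5)}

Compute a lex Gröbner basis by Buchberger's algorithm.
f_1 = -8uv - 2u + v + 163, LT = uv.
f_2 = -4u + 16, LT = u.

S(f_1,f_2): lcm = uv. S = 1/4u + 31/8v - 163/8.
  reduce S modulo (f_1, f_2):
  remainder 31/8v - 155/8 ≠ 0; add h_3 = 31/8v - 155/8 to the basis.

The other S-polynomials (S(f_1,h_3), S(f_2,h_3)) all reduce to 0 modulo the current basis, so we have a Gröbner basis.
Inter-reduce: drop elements whose leading term is divisible by another's, tail-reduce, and make monic.
Reduced Gröbner basis: {u - 4, v - 5}.

The lex basis is triangular: the last element involves only v. Solving v - 5 = 0 gives v ∈ {5}; substituting each value into the earlier elements determines the remaining variables.
  v = 5: the earlier basis element becomes u - 4 = 0, giving u = 4 — point (4, 5).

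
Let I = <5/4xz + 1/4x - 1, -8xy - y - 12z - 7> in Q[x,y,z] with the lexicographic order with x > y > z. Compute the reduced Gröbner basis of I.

G = {xy + 1/8y + 3/2z + 7/8, xz + 1/5x - 4/5, yz + 33/5y + 12z^2 + 47/5z + 7/5}

Buchberger's algorithm terminates because the ascending chain of leading-term ideals stabilizes.

f_1 = 5/4xz + 1/4x - 1, LT = xz.
f_2 = -8xy - y - 12z - 7, LT = xy.

S(f_1,f_2): lcm = xyz. S = 1/5xy - 1/8yz - 4/5y - 3/2z^2 - 7/8z.
  reduce S modulo (f_1, f_2):
  remainder -1/8yz - 33/40y - 3/2z^2 - 47/40z - 7/40 ≠ 0; add g_3 = -1/8yz - 33/40y - 3/2z^2 - 47/40z - 7/40 to the basis.

The other S-polynomials (S(f_1,g_3), S(f_2,g_3)) all reduce to 0 modulo the current basis, so we have a Gröbner basis.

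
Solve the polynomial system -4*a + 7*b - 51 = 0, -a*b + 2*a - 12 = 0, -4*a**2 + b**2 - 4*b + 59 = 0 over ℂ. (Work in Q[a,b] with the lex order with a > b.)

{(-4, 5)}

Compute a lex Gröbner basis by Buchberger's algorithm.
f_1 = -4*a + 7*b - 51, LT = a.
f_2 = -a*b + 2*a - 12, LT = a*b.
f_3 = -4*a**2 + b**2 - 4*b + 59, LT = a**2.

S(f_1,f_2): lcm = a*b. S = 2*a - 7/4*b**2 + 51/4*b - 12.
  reduce S modulo (f_1, f_2, f_3):
  remainder -7/4*b**2 + 65/4*b - 75/2 ≠ 0; add h_4 = -7/4*b**2 + 65/4*b - 75/2 to the basis.

S(f_1,f_3): lcm = a**2. S = -7/4*a*b + 51/4*a + 1/4*b**2 - b + 59/4.
  reduce S modulo (f_1, f_2, f_3, h_4):
  remainder 1961/112*b - 9805/112 ≠ 0; add h_5 = 1961/112*b - 9805/112 to the basis.

The other S-polynomials (S(f_2,f_3), S(f_1,h_4), S(f_2,h_4), S(f_3,h_4), S(f_1,h_5), S(f_2,h_5), S(f_3,h_5), S(h_4,h_5)) all reduce to 0 modulo the current basis, so we have a Gröbner basis.
Inter-reduce: drop elements whose leading term is divisible by another's, tail-reduce, and make monic.
Reduced Gröbner basis: {a + 4, b - 5}.

From the last basis element, b - 5 = 0, so b takes values in {5}. Each choice, substituted upward through the basis, yields the corresponding point(s) of the solution set.
  b = 5: the earlier basis element becomes a + 4 = 0, giving a = -4 — point (-4, 5).
A lex Gröbner basis triangularizes the system, enabling back-substitution.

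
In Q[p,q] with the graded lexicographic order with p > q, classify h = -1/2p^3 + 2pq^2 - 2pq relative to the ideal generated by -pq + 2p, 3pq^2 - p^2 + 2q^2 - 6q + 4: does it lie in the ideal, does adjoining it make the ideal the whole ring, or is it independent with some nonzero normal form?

First compute the reduced Gröbner basis of I by Buchberger's algorithm.
f_1 = -pq + 2p, LT = pq.
f_2 = 3pq^2 - p^2 + 2q^2 - 6q + 4, LT = pq^2.

S(f_1,f_2): lcm = pq^2. S = 1/3p^2 - 2pq - 2/3q^2 + 2q - 4/3.
  leading term p^2: no divisor's leading term divides it; move 1/3p^2 to the remainder.
  leading term pq: subtract (2)·f_1 from -2pq - 2/3q^2 + 2q - 4/3 → -2/3q^2 - 4p + 2q - 4/3
  leading term q^2: no divisor's leading term divides it; move -2/3q^2 to the remainder.
  leading term p: no divisor's leading term divides it; move -4p to the remainder.
  leading term q: no divisor's leading term divides it; move 2q to the remainder.
  leading term 1: no divisor's leading term divides it; move -4/3 to the remainder.
  remainder 1/3p^2 - 2/3q^2 - 4p + 2q - 4/3 ≠ 0; add k_3 = 1/3p^2 - 2/3q^2 - 4p + 2q - 4/3 to the basis.

S(f_1,k_3): lcm = p^2q. S = 2q^3 - 2p^2 + 12pq - 6q^2 + 4q.
  leading term q^3: no divisor's leading term divides it; move 2q^3 to the remainder.
  leading term p^2: subtract (-6)·k_3 from -2p^2 + 12pq - 6q^2 + 4q → 12pq - 10q^2 - 24p + 16q - 8
  leading term pq: subtract (-12)·f_1 from 12pq - 10q^2 - 24p + 16q - 8 → -10q^2 + 16q - 8
  leading term q^2: no divisor's leading term divides it; move -10q^2 to the remainder.
  leading term q: no divisor's leading term divides it; move 16q to the remainder.
  leading term 1: no divisor's leading term divides it; move -8 to the remainder.
  remainder 2q^3 - 10q^2 + 16q - 8 ≠ 0; add k_4 = 2q^3 - 10q^2 + 16q - 8 to the basis.

S(f_2,k_3): lcm = p^2q^2. S = 2q^4 - 1/3p^3 + 38/3pq^2 - 6q^3 - 2pq + 4q^2 + 4/3p.
  leading term q^4: subtract (q)·k_4 from 2q^4 - 1/3p^3 + 38/3pq^2 - 6q^3 - 2pq + 4q^2 + 4/3p → -1/3p^3 + 38/3pq^2 + 4q^3 - 2pq - 12q^2 + 4/3p + 8q
  leading term p^3: subtract (-p)·k_3 from -1/3p^3 + 38/3pq^2 + 4q^3 - 2pq - 12q^2 + 4/3p + 8q → 12pq^2 + 4q^3 - 4p^2 - 12q^2 + 8q
  leading term pq^2: subtract (-12q)·f_1 from 12pq^2 + 4q^3 - 4p^2 - 12q^2 + 8q → 4q^3 - 4p^2 + 24pq - 12q^2 + 8q
  leading term q^3: subtract (2)·k_4 from 4q^3 - 4p^2 + 24pq - 12q^2 + 8q → -4p^2 + 24pq + 8q^2 - 24q + 16
  leading term p^2: subtract (-12)·k_3 from -4p^2 + 24pq + 8q^2 - 24q + 16 → 24pq - 48p
  leading term pq: subtract (-24)·f_1 from 24pq - 48p → 0
  remainder 0.

S(f_1,k_4): lcm = pq^3. S = 3pq^2 - 8pq + 4p.
  leading term pq^2: subtract (-3q)·f_1 from 3pq^2 - 8pq + 4p → -2pq + 4p
  leading term pq: subtract (2)·f_1 from -2pq + 4p → 0
  remainder 0.

S(f_2,k_4): lcm = pq^3. S = -1/3p^2q + 5pq^2 + 2/3q^3 - 8pq - 2q^2 + 4p + 4/3q.
  leading term p^2q: subtract (1/3p)·f_1 from -1/3p^2q + 5pq^2 + 2/3q^3 - 8pq - 2q^2 + 4p + 4/3q → 5pq^2 + 2/3q^3 - 2/3p^2 - 8pq - 2q^2 + 4p + 4/3q
  leading term pq^2: subtract (-5q)·f_1 from 5pq^2 + 2/3q^3 - 2/3p^2 - 8pq - 2q^2 + 4p + 4/3q → 2/3q^3 - 2/3p^2 + 2pq - 2q^2 + 4p + 4/3q
  leading term q^3: subtract (1/3)·k_4 from 2/3q^3 - 2/3p^2 + 2pq - 2q^2 + 4p + 4/3q → -2/3p^2 + 2pq + 4/3q^2 + 4p - 4q + 8/3
  leading term p^2: subtract (-2)·k_3 from -2/3p^2 + 2pq + 4/3q^2 + 4p - 4q + 8/3 → 2pq - 4p
  leading term pq: subtract (-2)·f_1 from 2pq - 4p → 0
  remainder 0.

S(k_3,k_4): leading monomials are coprime, so the S-polynomial reduces to 0 (Buchberger's first criterion).
Every S-polynomial of the final basis reduces to 0, so we have a Gröbner basis.
Inter-reduce: drop elements whose leading term is divisible by another's, tail-reduce, and make monic.
Reduced Gröbner basis: {q^3 - 5q^2 + 8q - 4, p^2 - 2q^2 - 12p + 6q - 4, pq - 2p}.
Label its elements g_1 = q^3 - 5q^2 + 8q - 4, g_2 = p^2 - 2q^2 - 12p + 6q - 4, g_3 = pq - 2p.

Reduce h = -1/2p^3 + 2pq^2 - 2pq modulo G:
  leading term p^3: subtract (-1/2p)·g_2 from -1/2p^3 + 2pq^2 - 2pq → pq^2 - 6p^2 + pq - 2p
  leading term pq^2: subtract (q)·g_3 from pq^2 - 6p^2 + pq - 2p → -6p^2 + 3pq - 2p
  leading term p^2: subtract (-6)·g_2 from -6p^2 + 3pq - 2p → 3pq - 12q^2 - 74p + 36q - 24
  leading term pq: subtract (3)·g_3 from 3pq - 12q^2 - 74p + 36q - 24 → -12q^2 - 68p + 36q - 24
  leading term q^2: no divisor's leading term divides it; move -12q^2 to the remainder.
  leading term p: no divisor's leading term divides it; move -68p to the remainder.
  leading term q: no divisor's leading term divides it; move 36q to the remainder.
  leading term 1: no divisor's leading term divides it; move -24 to the remainder.
  normal form = -12q^2 - 68p + 36q - 24.
The normal form is nonzero, so h ∉ I. Since h minus its normal form lies in I, I + (h) = I + (r) where r = -12q^2 - 68p + 36q - 24; decide whether this ideal is the whole ring.
Run Buchberger on G together with r (pairs among the g_i already reduce to 0 since G is a Gröbner basis):
g_1 = q^3 - 5q^2 + 8q - 4, LT = q^3.
g_2 = p^2 - 2q^2 - 12p + 6q - 4, LT = p^2.
g_3 = pq - 2p, LT = pq.
r = -12q^2 - 68p + 36q - 24, LT = q^2.

S(g_1,g_2): leading monomials are coprime, so the S-polynomial reduces to 0 (Buchberger's first criterion).
S(g_1,g_3): lcm = pq^3. S = -3pq^2 + 8pq - 4p.
  leading term pq^2: subtract (-3q)·g_3 from -3pq^2 + 8pq - 4p → 2pq - 4p
  leading term pq: subtract (2)·g_3 from 2pq - 4p → 0
  remainder 0.

S(g_1,r): lcm = q^3. S = -17/3pq - 2q^2 + 6q - 4.
  leading term pq: subtract (-17/3)·g_3 from -17/3pq - 2q^2 + 6q - 4 → -2q^2 - 34/3p + 6q - 4
  leading term q^2: subtract (1/6)·r from -2q^2 - 34/3p + 6q - 4 → 0
  remainder 0.

S(g_2,g_3): lcm = p^2q. S = -2q^3 + 2p^2 - 12pq + 6q^2 - 4q.
  leading term q^3: subtract (-2)·g_1 from -2q^3 + 2p^2 - 12pq + 6q^2 - 4q → 2p^2 - 12pq - 4q^2 + 12q - 8
  leading term p^2: subtract (2)·g_2 from 2p^2 - 12pq - 4q^2 + 12q - 8 → -12pq + 24p
  leading term pq: subtract (-12)·g_3 from -12pq + 24p → 0
  remainder 0.

S(g_2,r): leading monomials are coprime, so the S-polynomial reduces to 0 (Buchberger's first criterion).
S(g_3,r): lcm = pq^2. S = -17/3p^2 + pq - 2p.
  leading term p^2: subtract (-17/3)·g_2 from -17/3p^2 + pq - 2p → pq - 34/3q^2 - 70p + 34q - 68/3
  leading term pq: subtract (1)·g_3 from pq - 34/3q^2 - 70p + 34q - 68/3 → -34/3q^2 - 68p + 34q - 68/3
  leading term q^2: subtract (17/18)·r from -34/3q^2 - 68p + 34q - 68/3 → -34/9p
  leading term p: no divisor's leading term divides it; move -34/9p to the remainder.
  remainder -34/9p ≠ 0; add m_5 = -34/9p to the basis.

S(g_1,m_5): leading monomials are coprime, so the S-polynomial reduces to 0 (Buchberger's first criterion).
S(g_2,m_5): lcm = p^2. S = -2q^2 - 12p + 6q - 4.
  leading term q^2: subtract (1/6)·r from -2q^2 - 12p + 6q - 4 → -2/3p
  leading term p: subtract (3/17)·m_5 from -2/3p → 0
  remainder 0.

S(g_3,m_5): lcm = pq. S = -2p.
  leading term p: subtract (9/17)·m_5 from -2p → 0
  remainder 0.

S(r,m_5): leading monomials are coprime, so the S-polynomial reduces to 0 (Buchberger's first criterion).
Every S-polynomial of the final basis reduces to 0, so we have a Gröbner basis.
Inter-reduce: drop elements whose leading term is divisible by another's, tail-reduce, and make monic.
Reduced Gröbner basis: {q^2 - 3q + 2, p}.
The reduced Gröbner basis of I + (h) is {q^2 - 3q + 2, p} ≠ {1}, a proper ideal, so the enlarged system stays consistent: h is independent of I, with normal form -12q^2 - 68p + 36q - 24.

-1/2p^3 + 2pq^2 - 2pq is independent of I; its normal form modulo I is -12q^2 - 68p + 36q - 24.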